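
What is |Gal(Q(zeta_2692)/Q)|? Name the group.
|Gal(Q(zeta_2692)/Q)| = phi(2692) = 1344; group ≅ (Z/2692Z)^* ≅ Z/2Z × Z/672Z

The n-th cyclotomic polynomial Φ_2692(x) is the minimal polynomial of zeta_2692 over Q and has degree phi(2692) = 1344. So Q(zeta_2692) is a degree-1344 Galois extension with Galois group (Z/2692Z)^*. By CRT, (Z/2692Z)^* ≅ (Z/4Z)^* × (Z/673Z)^*. Each prime-power unit group is (Z/4Z)^* ≅ Z/2Z; (Z/673Z)^* ≅ Z/672Z. Hence Gal(Q(zeta_2692)/Q) ≅ Z/2Z × Z/672Z.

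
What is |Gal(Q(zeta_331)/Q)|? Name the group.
|Gal(Q(zeta_331)/Q)| = phi(331) = 330; group ≅ (Z/331Z)^* ≅ Z/330Z

The n-th cyclotomic polynomial Φ_331(x) is the minimal polynomial of zeta_331 over Q and has degree phi(331) = 330. So Q(zeta_331) is a degree-330 Galois extension with Galois group (Z/331Z)^*. (Z/331Z)^* is cyclic since 331 is an odd prime power (or 4). Hence Gal(Q(zeta_331)/Q) ≅ Z/330Z.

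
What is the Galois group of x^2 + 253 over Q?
Gal(K/Q) = Z/2Z (cyclic of order 2)

x^2 + 253 is irreducible over Q since -253 is not a rational square. The splitting field Q(sqrt(-253)) has degree 2 over Q, and its unique nontrivial automorphism is sqrt(-253) ↦ -sqrt(-253). Hence Gal(Q(sqrt(-253))/Q) = Z/2Z.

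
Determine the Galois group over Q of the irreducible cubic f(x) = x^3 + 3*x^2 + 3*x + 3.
Gal(K/Q) = S_3 (symmetric group of order 6)

Compute the discriminant of x^3 + (3)*x^2 + (3)*x + (3): Δ = -108. Since Δ is not a rational square, the Galois group is not contained in A_3; it must be the full S_3 (irreducibility of the cubic rules out anything smaller).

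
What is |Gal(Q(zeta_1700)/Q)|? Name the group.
|Gal(Q(zeta_1700)/Q)| = phi(1700) = 640; group ≅ (Z/1700Z)^* ≅ Z/2Z × Z/16Z × Z/20Z

The n-th cyclotomic polynomial Φ_1700(x) is the minimal polynomial of zeta_1700 over Q and has degree phi(1700) = 640. So Q(zeta_1700) is a degree-640 Galois extension with Galois group (Z/1700Z)^*. By CRT, (Z/1700Z)^* ≅ (Z/4Z)^* × (Z/25Z)^* × (Z/17Z)^*. Each prime-power unit group is (Z/4Z)^* ≅ Z/2Z; (Z/25Z)^* ≅ Z/20Z; (Z/17Z)^* ≅ Z/16Z. Hence Gal(Q(zeta_1700)/Q) ≅ Z/2Z × Z/16Z × Z/20Z.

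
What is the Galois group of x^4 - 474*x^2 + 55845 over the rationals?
Gal(K/Q) = V_4 (Klein four-group, Z/2Z × Z/2Z)

f factors as (x^2 - 255)(x^2 - 219), so the splitting field is K = Q(sqrt(255), sqrt(219)). The elements 255, 219, 55845 are all non-squares in Q, so sqrt(255) and sqrt(219) generate independent quadratic extensions. Thus [K:Q] = 4 and Gal(K/Q) is generated by the two order-2 automorphisms sqrt(255) ↦ -sqrt(255) and sqrt(219) ↦ -sqrt(219), giving V_4.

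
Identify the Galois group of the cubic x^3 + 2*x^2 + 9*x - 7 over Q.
Gal(K/Q) = S_3 (symmetric group of order 6)

Compute the discriminant of x^3 + (2)*x^2 + (9)*x + (-7): Δ = -5959. Since Δ is not a rational square, the Galois group is not contained in A_3; it must be the full S_3 (irreducibility of the cubic rules out anything smaller).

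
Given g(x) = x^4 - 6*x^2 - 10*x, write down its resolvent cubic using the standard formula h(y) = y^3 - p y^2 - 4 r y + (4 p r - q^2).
h(y) = y^3 + 6*y^2 - 100

Identify coefficients: p = -6, q = -10, r = 0.
Plug into h(y) = y^3 - p y^2 - 4 r y + (4 p r - q^2):
  h(y) = y^3 - (-6) y^2 - 4*(0) y + (4*(-6)*(0) - (-10)^2)
       = y^3 + (6) y^2 + (0) y + (-100).
Simplifying: h(y) = y^3 + 6*y^2 - 100.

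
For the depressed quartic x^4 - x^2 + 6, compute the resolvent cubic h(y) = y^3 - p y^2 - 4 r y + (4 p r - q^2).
h(y) = y^3 + y^2 - 24*y - 24

Identify coefficients: p = -1, q = 0, r = 6.
Plug into h(y) = y^3 - p y^2 - 4 r y + (4 p r - q^2):
  h(y) = y^3 - (-1) y^2 - 4*(6) y + (4*(-1)*(6) - (0)^2)
       = y^3 + (1) y^2 + (-24) y + (-24).
Simplifying: h(y) = y^3 + y^2 - 24*y - 24.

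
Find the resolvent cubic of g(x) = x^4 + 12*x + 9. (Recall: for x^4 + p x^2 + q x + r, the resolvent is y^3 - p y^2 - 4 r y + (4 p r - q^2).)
h(y) = y^3 - 36*y - 144

Identify coefficients: p = 0, q = 12, r = 9.
Plug into h(y) = y^3 - p y^2 - 4 r y + (4 p r - q^2):
  h(y) = y^3 - (0) y^2 - 4*(9) y + (4*(0)*(9) - (12)^2)
       = y^3 + (0) y^2 + (-36) y + (-144).
Simplifying: h(y) = y^3 - 36*y - 144.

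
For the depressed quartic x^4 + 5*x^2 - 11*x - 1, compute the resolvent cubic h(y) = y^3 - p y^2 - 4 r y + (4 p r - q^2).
h(y) = y^3 - 5*y^2 + 4*y - 141

Identify coefficients: p = 5, q = -11, r = -1.
Plug into h(y) = y^3 - p y^2 - 4 r y + (4 p r - q^2):
  h(y) = y^3 - (5) y^2 - 4*(-1) y + (4*(5)*(-1) - (-11)^2)
       = y^3 + (-5) y^2 + (4) y + (-141).
Simplifying: h(y) = y^3 - 5*y^2 + 4*y - 141.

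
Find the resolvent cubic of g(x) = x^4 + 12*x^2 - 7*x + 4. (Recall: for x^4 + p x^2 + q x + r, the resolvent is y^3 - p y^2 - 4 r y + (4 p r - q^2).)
h(y) = y^3 - 12*y^2 - 16*y + 143

Identify coefficients: p = 12, q = -7, r = 4.
Plug into h(y) = y^3 - p y^2 - 4 r y + (4 p r - q^2):
  h(y) = y^3 - (12) y^2 - 4*(4) y + (4*(12)*(4) - (-7)^2)
       = y^3 + (-12) y^2 + (-16) y + (143).
Simplifying: h(y) = y^3 - 12*y^2 - 16*y + 143.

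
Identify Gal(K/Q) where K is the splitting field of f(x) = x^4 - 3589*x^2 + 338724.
Gal(K/Q) = Z/2Z (cyclic of order 2)

f factors as (x^2 - 3492)(x^2 - 97), so the splitting field is K = Q(sqrt(3492), sqrt(97)). The squarefree part of 3492 is 97 and the squarefree part of 97 is also 97, so sqrt(3492) and sqrt(97) are both rational multiples of sqrt(97). Hence Q(sqrt(3492)) = Q(sqrt(97)) = Q(sqrt(97)), and the splitting field collapses to a single degree-2 extension with Galois group Z/2Z.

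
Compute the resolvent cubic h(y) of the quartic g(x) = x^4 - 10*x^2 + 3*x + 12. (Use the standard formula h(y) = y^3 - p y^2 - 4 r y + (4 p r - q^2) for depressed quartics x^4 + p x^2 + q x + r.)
h(y) = y^3 + 10*y^2 - 48*y - 489

Identify coefficients: p = -10, q = 3, r = 12.
Plug into h(y) = y^3 - p y^2 - 4 r y + (4 p r - q^2):
  h(y) = y^3 - (-10) y^2 - 4*(12) y + (4*(-10)*(12) - (3)^2)
       = y^3 + (10) y^2 + (-48) y + (-489).
Simplifying: h(y) = y^3 + 10*y^2 - 48*y - 489.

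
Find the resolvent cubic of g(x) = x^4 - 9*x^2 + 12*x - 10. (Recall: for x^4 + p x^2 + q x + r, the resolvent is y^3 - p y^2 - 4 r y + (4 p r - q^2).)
h(y) = y^3 + 9*y^2 + 40*y + 216

Identify coefficients: p = -9, q = 12, r = -10.
Plug into h(y) = y^3 - p y^2 - 4 r y + (4 p r - q^2):
  h(y) = y^3 - (-9) y^2 - 4*(-10) y + (4*(-9)*(-10) - (12)^2)
       = y^3 + (9) y^2 + (40) y + (216).
Simplifying: h(y) = y^3 + 9*y^2 + 40*y + 216.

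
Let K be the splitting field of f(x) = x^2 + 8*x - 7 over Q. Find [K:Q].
[K:Q] = 2

The discriminant of x^2 + (8)*x + (-7) is b^2 - 4c = 64 - (-28) = 92. Since 92 is not a perfect square in Q, the polynomial is irreducible over Q. Its two roots generate a degree-2 extension, so [K:Q] = 2.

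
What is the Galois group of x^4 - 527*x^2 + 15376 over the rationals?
Gal(K/Q) = Z/2Z (cyclic of order 2)

f factors as (x^2 - 496)(x^2 - 31), so the splitting field is K = Q(sqrt(496), sqrt(31)). The squarefree part of 496 is 31 and the squarefree part of 31 is also 31, so sqrt(496) and sqrt(31) are both rational multiples of sqrt(31). Hence Q(sqrt(496)) = Q(sqrt(31)) = Q(sqrt(31)), and the splitting field collapses to a single degree-2 extension with Galois group Z/2Z.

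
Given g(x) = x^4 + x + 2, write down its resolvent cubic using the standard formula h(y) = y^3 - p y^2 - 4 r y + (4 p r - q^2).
h(y) = y^3 - 8*y - 1

Identify coefficients: p = 0, q = 1, r = 2.
Plug into h(y) = y^3 - p y^2 - 4 r y + (4 p r - q^2):
  h(y) = y^3 - (0) y^2 - 4*(2) y + (4*(0)*(2) - (1)^2)
       = y^3 + (0) y^2 + (-8) y + (-1).
Simplifying: h(y) = y^3 - 8*y - 1.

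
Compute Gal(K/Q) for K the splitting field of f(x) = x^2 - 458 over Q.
Gal(K/Q) = Z/2Z (cyclic of order 2)

x^2 - 458 is irreducible over Q since 458 is not a rational square. The splitting field Q(sqrt(458)) has degree 2 over Q, and its unique nontrivial automorphism is sqrt(458) ↦ -sqrt(458). Hence Gal(Q(sqrt(458))/Q) = Z/2Z.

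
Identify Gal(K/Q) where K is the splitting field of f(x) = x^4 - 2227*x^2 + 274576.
Gal(K/Q) = Z/2Z (cyclic of order 2)

f factors as (x^2 - 131)(x^2 - 2096), so the splitting field is K = Q(sqrt(131), sqrt(2096)). The squarefree part of 131 is 131 and the squarefree part of 2096 is also 131, so sqrt(131) and sqrt(2096) are both rational multiples of sqrt(131). Hence Q(sqrt(131)) = Q(sqrt(2096)) = Q(sqrt(131)), and the splitting field collapses to a single degree-2 extension with Galois group Z/2Z.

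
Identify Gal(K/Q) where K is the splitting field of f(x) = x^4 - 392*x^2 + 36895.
Gal(K/Q) = V_4 (Klein four-group, Z/2Z × Z/2Z)

f factors as (x^2 - 157)(x^2 - 235), so the splitting field is K = Q(sqrt(157), sqrt(235)). The elements 157, 235, 36895 are all non-squares in Q, so sqrt(157) and sqrt(235) generate independent quadratic extensions. Thus [K:Q] = 4 and Gal(K/Q) is generated by the two order-2 automorphisms sqrt(157) ↦ -sqrt(157) and sqrt(235) ↦ -sqrt(235), giving V_4.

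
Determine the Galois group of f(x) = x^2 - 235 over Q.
Gal(K/Q) = Z/2Z (cyclic of order 2)

x^2 - 235 is irreducible over Q since 235 is not a rational square. The splitting field Q(sqrt(235)) has degree 2 over Q, and its unique nontrivial automorphism is sqrt(235) ↦ -sqrt(235). Hence Gal(Q(sqrt(235))/Q) = Z/2Z.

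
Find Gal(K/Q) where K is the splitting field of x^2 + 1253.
Gal(K/Q) = Z/2Z (cyclic of order 2)

x^2 + 1253 is irreducible over Q since -1253 is not a rational square. The splitting field Q(sqrt(-1253)) has degree 2 over Q, and its unique nontrivial automorphism is sqrt(-1253) ↦ -sqrt(-1253). Hence Gal(Q(sqrt(-1253))/Q) = Z/2Z.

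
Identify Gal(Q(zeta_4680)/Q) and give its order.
|Gal(Q(zeta_4680)/Q)| = phi(4680) = 1152; group ≅ (Z/4680Z)^* ≅ Z/2Z × Z/2Z × Z/4Z × Z/6Z × Z/12Z

The n-th cyclotomic polynomial Φ_4680(x) is the minimal polynomial of zeta_4680 over Q and has degree phi(4680) = 1152. So Q(zeta_4680) is a degree-1152 Galois extension with Galois group (Z/4680Z)^*. By CRT, (Z/4680Z)^* ≅ (Z/8Z)^* × (Z/9Z)^* × (Z/5Z)^* × (Z/13Z)^*. Each prime-power unit group is (Z/8Z)^* ≅ Z/2Z × Z/2Z; (Z/9Z)^* ≅ Z/6Z; (Z/5Z)^* ≅ Z/4Z; (Z/13Z)^* ≅ Z/12Z. Hence Gal(Q(zeta_4680)/Q) ≅ Z/2Z × Z/2Z × Z/4Z × Z/6Z × Z/12Z.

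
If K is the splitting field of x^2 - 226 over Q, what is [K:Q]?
[K:Q] = 2

The polynomial x^2 - 226 is irreducible over Q since 226 is not a perfect square. Its splitting field is Q(sqrt(226)), which has degree 2 over Q.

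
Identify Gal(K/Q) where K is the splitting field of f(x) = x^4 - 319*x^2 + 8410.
Gal(K/Q) = V_4 (Klein four-group, Z/2Z × Z/2Z)

f factors as (x^2 - 29)(x^2 - 290), so the splitting field is K = Q(sqrt(29), sqrt(290)). The elements 29, 290, 8410 are all non-squares in Q, so sqrt(29) and sqrt(290) generate independent quadratic extensions. Thus [K:Q] = 4 and Gal(K/Q) is generated by the two order-2 automorphisms sqrt(29) ↦ -sqrt(29) and sqrt(290) ↦ -sqrt(290), giving V_4.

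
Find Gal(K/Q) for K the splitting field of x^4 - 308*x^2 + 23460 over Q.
Gal(K/Q) = V_4 (Klein four-group, Z/2Z × Z/2Z)

f factors as (x^2 - 138)(x^2 - 170), so the splitting field is K = Q(sqrt(138), sqrt(170)). The elements 138, 170, 23460 are all non-squares in Q, so sqrt(138) and sqrt(170) generate independent quadratic extensions. Thus [K:Q] = 4 and Gal(K/Q) is generated by the two order-2 automorphisms sqrt(138) ↦ -sqrt(138) and sqrt(170) ↦ -sqrt(170), giving V_4.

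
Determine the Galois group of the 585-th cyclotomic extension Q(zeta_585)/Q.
|Gal(Q(zeta_585)/Q)| = phi(585) = 288; group ≅ (Z/585Z)^* ≅ Z/4Z × Z/6Z × Z/12Z

The n-th cyclotomic polynomial Φ_585(x) is the minimal polynomial of zeta_585 over Q and has degree phi(585) = 288. So Q(zeta_585) is a degree-288 Galois extension with Galois group (Z/585Z)^*. By CRT, (Z/585Z)^* ≅ (Z/9Z)^* × (Z/5Z)^* × (Z/13Z)^*. Each prime-power unit group is (Z/9Z)^* ≅ Z/6Z; (Z/5Z)^* ≅ Z/4Z; (Z/13Z)^* ≅ Z/12Z. Hence Gal(Q(zeta_585)/Q) ≅ Z/4Z × Z/6Z × Z/12Z.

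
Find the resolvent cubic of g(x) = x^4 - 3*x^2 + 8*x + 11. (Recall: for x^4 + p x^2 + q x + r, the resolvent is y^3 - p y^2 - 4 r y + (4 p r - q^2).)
h(y) = y^3 + 3*y^2 - 44*y - 196

Identify coefficients: p = -3, q = 8, r = 11.
Plug into h(y) = y^3 - p y^2 - 4 r y + (4 p r - q^2):
  h(y) = y^3 - (-3) y^2 - 4*(11) y + (4*(-3)*(11) - (8)^2)
       = y^3 + (3) y^2 + (-44) y + (-196).
Simplifying: h(y) = y^3 + 3*y^2 - 44*y - 196.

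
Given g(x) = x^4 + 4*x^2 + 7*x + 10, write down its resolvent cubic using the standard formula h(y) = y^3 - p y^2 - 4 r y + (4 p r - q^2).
h(y) = y^3 - 4*y^2 - 40*y + 111

Identify coefficients: p = 4, q = 7, r = 10.
Plug into h(y) = y^3 - p y^2 - 4 r y + (4 p r - q^2):
  h(y) = y^3 - (4) y^2 - 4*(10) y + (4*(4)*(10) - (7)^2)
       = y^3 + (-4) y^2 + (-40) y + (111).
Simplifying: h(y) = y^3 - 4*y^2 - 40*y + 111.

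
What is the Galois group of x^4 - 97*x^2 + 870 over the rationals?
Gal(K/Q) = V_4 (Klein four-group, Z/2Z × Z/2Z)

f factors as (x^2 - 10)(x^2 - 87), so the splitting field is K = Q(sqrt(10), sqrt(87)). The elements 10, 87, 870 are all non-squares in Q, so sqrt(10) and sqrt(87) generate independent quadratic extensions. Thus [K:Q] = 4 and Gal(K/Q) is generated by the two order-2 automorphisms sqrt(10) ↦ -sqrt(10) and sqrt(87) ↦ -sqrt(87), giving V_4.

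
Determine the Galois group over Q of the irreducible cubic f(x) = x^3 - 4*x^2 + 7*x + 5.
Gal(K/Q) = S_3 (symmetric group of order 6)

Compute the discriminant of x^3 + (-4)*x^2 + (7)*x + (5): Δ = -2503. Since Δ is not a rational square, the Galois group is not contained in A_3; it must be the full S_3 (irreducibility of the cubic rules out anything smaller).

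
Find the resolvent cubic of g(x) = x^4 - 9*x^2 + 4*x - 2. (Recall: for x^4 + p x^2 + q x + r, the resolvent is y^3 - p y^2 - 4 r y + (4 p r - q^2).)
h(y) = y^3 + 9*y^2 + 8*y + 56

Identify coefficients: p = -9, q = 4, r = -2.
Plug into h(y) = y^3 - p y^2 - 4 r y + (4 p r - q^2):
  h(y) = y^3 - (-9) y^2 - 4*(-2) y + (4*(-9)*(-2) - (4)^2)
       = y^3 + (9) y^2 + (8) y + (56).
Simplifying: h(y) = y^3 + 9*y^2 + 8*y + 56.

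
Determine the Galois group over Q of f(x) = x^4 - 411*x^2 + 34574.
Gal(K/Q) = V_4 (Klein four-group, Z/2Z × Z/2Z)

f factors as (x^2 - 293)(x^2 - 118), so the splitting field is K = Q(sqrt(293), sqrt(118)). The elements 293, 118, 34574 are all non-squares in Q, so sqrt(293) and sqrt(118) generate independent quadratic extensions. Thus [K:Q] = 4 and Gal(K/Q) is generated by the two order-2 automorphisms sqrt(293) ↦ -sqrt(293) and sqrt(118) ↦ -sqrt(118), giving V_4.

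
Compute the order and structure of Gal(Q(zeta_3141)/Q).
|Gal(Q(zeta_3141)/Q)| = phi(3141) = 2088; group ≅ (Z/3141Z)^* ≅ Z/6Z × Z/348Z

The n-th cyclotomic polynomial Φ_3141(x) is the minimal polynomial of zeta_3141 over Q and has degree phi(3141) = 2088. So Q(zeta_3141) is a degree-2088 Galois extension with Galois group (Z/3141Z)^*. By CRT, (Z/3141Z)^* ≅ (Z/9Z)^* × (Z/349Z)^*. Each prime-power unit group is (Z/9Z)^* ≅ Z/6Z; (Z/349Z)^* ≅ Z/348Z. Hence Gal(Q(zeta_3141)/Q) ≅ Z/6Z × Z/348Z.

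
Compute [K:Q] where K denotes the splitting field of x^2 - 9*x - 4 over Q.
[K:Q] = 2

The discriminant of x^2 + (-9)*x + (-4) is b^2 - 4c = 81 - (-16) = 97. Since 97 is not a perfect square in Q, the polynomial is irreducible over Q. Its two roots generate a degree-2 extension, so [K:Q] = 2.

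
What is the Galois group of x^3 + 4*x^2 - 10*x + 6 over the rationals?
Gal(K/Q) = S_3 (symmetric group of order 6)

Compute the discriminant of x^3 + (4)*x^2 + (-10)*x + (6): Δ = -1228. Since Δ is not a rational square, the Galois group is not contained in A_3; it must be the full S_3 (irreducibility of the cubic rules out anything smaller).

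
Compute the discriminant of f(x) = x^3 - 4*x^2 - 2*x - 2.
Δ = -812

For x^3 + a x^2 + b x + c the discriminant is Δ = 18 a b c - 4 a^3 c + a^2 b^2 - 4 b^3 - 27 c^2.
Plug a = -4, b = -2, c = -2:
  18*(-4)*(-2)*(-2) - 4*(-4)^3*(-2) + (-4)^2*(-2)^2 - 4*(-2)^3 - 27*(-2)^2
  = -288 + (-512) + 64 + (32) + (-108)
  = -812.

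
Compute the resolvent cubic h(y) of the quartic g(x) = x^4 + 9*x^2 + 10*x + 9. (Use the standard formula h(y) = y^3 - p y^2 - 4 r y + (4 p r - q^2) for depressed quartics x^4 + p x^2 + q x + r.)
h(y) = y^3 - 9*y^2 - 36*y + 224

Identify coefficients: p = 9, q = 10, r = 9.
Plug into h(y) = y^3 - p y^2 - 4 r y + (4 p r - q^2):
  h(y) = y^3 - (9) y^2 - 4*(9) y + (4*(9)*(9) - (10)^2)
       = y^3 + (-9) y^2 + (-36) y + (224).
Simplifying: h(y) = y^3 - 9*y^2 - 36*y + 224.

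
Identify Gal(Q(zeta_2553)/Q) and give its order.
|Gal(Q(zeta_2553)/Q)| = phi(2553) = 1584; group ≅ (Z/2553Z)^* ≅ Z/2Z × Z/22Z × Z/36Z

The n-th cyclotomic polynomial Φ_2553(x) is the minimal polynomial of zeta_2553 over Q and has degree phi(2553) = 1584. So Q(zeta_2553) is a degree-1584 Galois extension with Galois group (Z/2553Z)^*. By CRT, (Z/2553Z)^* ≅ (Z/3Z)^* × (Z/23Z)^* × (Z/37Z)^*. Each prime-power unit group is (Z/3Z)^* ≅ Z/2Z; (Z/23Z)^* ≅ Z/22Z; (Z/37Z)^* ≅ Z/36Z. Hence Gal(Q(zeta_2553)/Q) ≅ Z/2Z × Z/22Z × Z/36Z.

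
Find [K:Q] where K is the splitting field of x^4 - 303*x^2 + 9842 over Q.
[K:Q] = 4

f factors as (x^2 - 37)(x^2 - 266); the splitting field is K = Q(sqrt(37), sqrt(266)). Since 37, 266, and 9842 are all non-squares in Q, the three subfields Q(sqrt(37)), Q(sqrt(266)), Q(sqrt(9842)) are distinct degree-2 extensions, so [K:Q] = 4 (Klein four Galois group).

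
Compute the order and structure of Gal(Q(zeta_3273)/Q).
|Gal(Q(zeta_3273)/Q)| = phi(3273) = 2180; group ≅ (Z/3273Z)^* ≅ Z/2Z × Z/1090Z

The n-th cyclotomic polynomial Φ_3273(x) is the minimal polynomial of zeta_3273 over Q and has degree phi(3273) = 2180. So Q(zeta_3273) is a degree-2180 Galois extension with Galois group (Z/3273Z)^*. By CRT, (Z/3273Z)^* ≅ (Z/3Z)^* × (Z/1091Z)^*. Each prime-power unit group is (Z/3Z)^* ≅ Z/2Z; (Z/1091Z)^* ≅ Z/1090Z. Hence Gal(Q(zeta_3273)/Q) ≅ Z/2Z × Z/1090Z.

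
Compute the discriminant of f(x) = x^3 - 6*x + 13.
Δ = -3699

For a depressed cubic x^3 + p x + q the discriminant is Δ = -4 p^3 - 27 q^2 = -4*(-6)^3 - 27*(13)^2 = 864 - 4563 = -3699.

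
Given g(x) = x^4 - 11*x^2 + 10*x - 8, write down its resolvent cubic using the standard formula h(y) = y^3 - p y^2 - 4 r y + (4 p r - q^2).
h(y) = y^3 + 11*y^2 + 32*y + 252

Identify coefficients: p = -11, q = 10, r = -8.
Plug into h(y) = y^3 - p y^2 - 4 r y + (4 p r - q^2):
  h(y) = y^3 - (-11) y^2 - 4*(-8) y + (4*(-11)*(-8) - (10)^2)
       = y^3 + (11) y^2 + (32) y + (252).
Simplifying: h(y) = y^3 + 11*y^2 + 32*y + 252.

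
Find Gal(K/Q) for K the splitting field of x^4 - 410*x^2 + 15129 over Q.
Gal(K/Q) = Z/2Z (cyclic of order 2)

f factors as (x^2 - 369)(x^2 - 41), so the splitting field is K = Q(sqrt(369), sqrt(41)). The squarefree part of 369 is 41 and the squarefree part of 41 is also 41, so sqrt(369) and sqrt(41) are both rational multiples of sqrt(41). Hence Q(sqrt(369)) = Q(sqrt(41)) = Q(sqrt(41)), and the splitting field collapses to a single degree-2 extension with Galois group Z/2Z.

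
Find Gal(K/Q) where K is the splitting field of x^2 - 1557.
Gal(K/Q) = Z/2Z (cyclic of order 2)

x^2 - 1557 is irreducible over Q since 1557 is not a rational square. The splitting field Q(sqrt(1557)) has degree 2 over Q, and its unique nontrivial automorphism is sqrt(1557) ↦ -sqrt(1557). Hence Gal(Q(sqrt(1557))/Q) = Z/2Z.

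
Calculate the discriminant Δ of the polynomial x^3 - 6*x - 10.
Δ = -1836

For a depressed cubic x^3 + p x + q the discriminant is Δ = -4 p^3 - 27 q^2 = -4*(-6)^3 - 27*(-10)^2 = 864 - 2700 = -1836.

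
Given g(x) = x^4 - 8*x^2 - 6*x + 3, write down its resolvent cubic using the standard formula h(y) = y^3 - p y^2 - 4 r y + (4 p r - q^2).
h(y) = y^3 + 8*y^2 - 12*y - 132

Identify coefficients: p = -8, q = -6, r = 3.
Plug into h(y) = y^3 - p y^2 - 4 r y + (4 p r - q^2):
  h(y) = y^3 - (-8) y^2 - 4*(3) y + (4*(-8)*(3) - (-6)^2)
       = y^3 + (8) y^2 + (-12) y + (-132).
Simplifying: h(y) = y^3 + 8*y^2 - 12*y - 132.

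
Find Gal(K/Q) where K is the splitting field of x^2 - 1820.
Gal(K/Q) = Z/2Z (cyclic of order 2)

x^2 - 1820 is irreducible over Q since 1820 is not a rational square. The splitting field Q(sqrt(1820)) has degree 2 over Q, and its unique nontrivial automorphism is sqrt(1820) ↦ -sqrt(1820). Hence Gal(Q(sqrt(1820))/Q) = Z/2Z.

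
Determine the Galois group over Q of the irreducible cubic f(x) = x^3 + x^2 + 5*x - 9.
Gal(K/Q) = S_3 (symmetric group of order 6)

Compute the discriminant of x^3 + (1)*x^2 + (5)*x + (-9): Δ = -3436. Since Δ is not a rational square, the Galois group is not contained in A_3; it must be the full S_3 (irreducibility of the cubic rules out anything smaller).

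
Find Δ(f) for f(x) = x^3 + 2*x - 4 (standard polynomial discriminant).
Δ = -464

For a depressed cubic x^3 + p x + q the discriminant is Δ = -4 p^3 - 27 q^2 = -4*(2)^3 - 27*(-4)^2 = -32 - 432 = -464.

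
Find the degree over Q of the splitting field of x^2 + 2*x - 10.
[K:Q] = 2

The discriminant of x^2 + (2)*x + (-10) is b^2 - 4c = 4 - (-40) = 44. Since 44 is not a perfect square in Q, the polynomial is irreducible over Q. Its two roots generate a degree-2 extension, so [K:Q] = 2.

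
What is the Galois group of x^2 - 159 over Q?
Gal(K/Q) = Z/2Z (cyclic of order 2)

x^2 - 159 is irreducible over Q since 159 is not a rational square. The splitting field Q(sqrt(159)) has degree 2 over Q, and its unique nontrivial automorphism is sqrt(159) ↦ -sqrt(159). Hence Gal(Q(sqrt(159))/Q) = Z/2Z.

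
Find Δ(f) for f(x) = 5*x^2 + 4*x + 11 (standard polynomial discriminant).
Δ = -204

For a quadratic a x^2 + b x + c the discriminant is Δ = b^2 - 4ac = (4)^2 - 4*(5)*(11) = 16 - (220) = -204.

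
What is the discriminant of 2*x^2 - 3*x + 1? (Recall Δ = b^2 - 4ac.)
Δ = 1

For a quadratic a x^2 + b x + c the discriminant is Δ = b^2 - 4ac = (-3)^2 - 4*(2)*(1) = 9 - (8) = 1.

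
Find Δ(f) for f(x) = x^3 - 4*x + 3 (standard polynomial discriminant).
Δ = 13

For x^3 + a x^2 + b x + c the discriminant is Δ = 18 a b c - 4 a^3 c + a^2 b^2 - 4 b^3 - 27 c^2.
Plug a = 0, b = -4, c = 3:
  18*(0)*(-4)*(3) - 4*(0)^3*(3) + (0)^2*(-4)^2 - 4*(-4)^3 - 27*(3)^2
  = 0 + (0) + 0 + (256) + (-243)
  = 13.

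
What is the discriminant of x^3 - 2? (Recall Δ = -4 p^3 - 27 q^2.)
Δ = -108

For a depressed cubic x^3 + p x + q the discriminant is Δ = -4 p^3 - 27 q^2 = -4*(0)^3 - 27*(-2)^2 = 0 - 108 = -108.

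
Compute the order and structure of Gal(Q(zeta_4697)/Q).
|Gal(Q(zeta_4697)/Q)| = phi(4697) = 3600; group ≅ (Z/4697Z)^* ≅ Z/6Z × Z/10Z × Z/60Z

The n-th cyclotomic polynomial Φ_4697(x) is the minimal polynomial of zeta_4697 over Q and has degree phi(4697) = 3600. So Q(zeta_4697) is a degree-3600 Galois extension with Galois group (Z/4697Z)^*. By CRT, (Z/4697Z)^* ≅ (Z/7Z)^* × (Z/11Z)^* × (Z/61Z)^*. Each prime-power unit group is (Z/7Z)^* ≅ Z/6Z; (Z/11Z)^* ≅ Z/10Z; (Z/61Z)^* ≅ Z/60Z. Hence Gal(Q(zeta_4697)/Q) ≅ Z/6Z × Z/10Z × Z/60Z.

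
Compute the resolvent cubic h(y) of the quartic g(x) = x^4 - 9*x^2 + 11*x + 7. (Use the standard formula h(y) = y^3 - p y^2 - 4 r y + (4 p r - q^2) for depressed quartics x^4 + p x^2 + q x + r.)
h(y) = y^3 + 9*y^2 - 28*y - 373

Identify coefficients: p = -9, q = 11, r = 7.
Plug into h(y) = y^3 - p y^2 - 4 r y + (4 p r - q^2):
  h(y) = y^3 - (-9) y^2 - 4*(7) y + (4*(-9)*(7) - (11)^2)
       = y^3 + (9) y^2 + (-28) y + (-373).
Simplifying: h(y) = y^3 + 9*y^2 - 28*y - 373.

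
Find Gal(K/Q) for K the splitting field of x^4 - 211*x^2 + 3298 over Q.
Gal(K/Q) = V_4 (Klein four-group, Z/2Z × Z/2Z)

f factors as (x^2 - 194)(x^2 - 17), so the splitting field is K = Q(sqrt(194), sqrt(17)). The elements 194, 17, 3298 are all non-squares in Q, so sqrt(194) and sqrt(17) generate independent quadratic extensions. Thus [K:Q] = 4 and Gal(K/Q) is generated by the two order-2 automorphisms sqrt(194) ↦ -sqrt(194) and sqrt(17) ↦ -sqrt(17), giving V_4.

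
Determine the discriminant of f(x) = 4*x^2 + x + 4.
Δ = -63

For a quadratic a x^2 + b x + c the discriminant is Δ = b^2 - 4ac = (1)^2 - 4*(4)*(4) = 1 - (64) = -63.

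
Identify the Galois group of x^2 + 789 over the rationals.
Gal(K/Q) = Z/2Z (cyclic of order 2)

x^2 + 789 is irreducible over Q since -789 is not a rational square. The splitting field Q(sqrt(-789)) has degree 2 over Q, and its unique nontrivial automorphism is sqrt(-789) ↦ -sqrt(-789). Hence Gal(Q(sqrt(-789))/Q) = Z/2Z.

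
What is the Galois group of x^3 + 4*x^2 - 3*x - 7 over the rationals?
Gal(K/Q) = S_3 (symmetric group of order 6)

Compute the discriminant of x^3 + (4)*x^2 + (-3)*x + (-7): Δ = 2233. Since Δ is not a rational square, the Galois group is not contained in A_3; it must be the full S_3 (irreducibility of the cubic rules out anything smaller).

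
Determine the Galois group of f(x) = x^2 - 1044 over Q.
Gal(K/Q) = Z/2Z (cyclic of order 2)

x^2 - 1044 is irreducible over Q since 1044 is not a rational square. The splitting field Q(sqrt(1044)) has degree 2 over Q, and its unique nontrivial automorphism is sqrt(1044) ↦ -sqrt(1044). Hence Gal(Q(sqrt(1044))/Q) = Z/2Z.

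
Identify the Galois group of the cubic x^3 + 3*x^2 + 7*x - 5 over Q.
Gal(K/Q) = S_3 (symmetric group of order 6)

Compute the discriminant of x^3 + (3)*x^2 + (7)*x + (-5): Δ = -2956. Since Δ is not a rational square, the Galois group is not contained in A_3; it must be the full S_3 (irreducibility of the cubic rules out anything smaller).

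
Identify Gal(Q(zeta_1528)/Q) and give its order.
|Gal(Q(zeta_1528)/Q)| = phi(1528) = 760; group ≅ (Z/1528Z)^* ≅ Z/2Z × Z/2Z × Z/190Z

The n-th cyclotomic polynomial Φ_1528(x) is the minimal polynomial of zeta_1528 over Q and has degree phi(1528) = 760. So Q(zeta_1528) is a degree-760 Galois extension with Galois group (Z/1528Z)^*. By CRT, (Z/1528Z)^* ≅ (Z/8Z)^* × (Z/191Z)^*. Each prime-power unit group is (Z/8Z)^* ≅ Z/2Z × Z/2Z; (Z/191Z)^* ≅ Z/190Z. Hence Gal(Q(zeta_1528)/Q) ≅ Z/2Z × Z/2Z × Z/190Z.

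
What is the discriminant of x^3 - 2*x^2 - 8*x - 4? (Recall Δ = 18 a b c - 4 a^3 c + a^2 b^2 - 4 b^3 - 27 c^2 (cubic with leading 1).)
Δ = 592

For x^3 + a x^2 + b x + c the discriminant is Δ = 18 a b c - 4 a^3 c + a^2 b^2 - 4 b^3 - 27 c^2.
Plug a = -2, b = -8, c = -4:
  18*(-2)*(-8)*(-4) - 4*(-2)^3*(-4) + (-2)^2*(-8)^2 - 4*(-8)^3 - 27*(-4)^2
  = -1152 + (-128) + 256 + (2048) + (-432)
  = 592.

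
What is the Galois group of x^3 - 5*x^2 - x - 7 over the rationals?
Gal(K/Q) = S_3 (symmetric group of order 6)

Compute the discriminant of x^3 + (-5)*x^2 + (-1)*x + (-7): Δ = -5424. Since Δ is not a rational square, the Galois group is not contained in A_3; it must be the full S_3 (irreducibility of the cubic rules out anything smaller).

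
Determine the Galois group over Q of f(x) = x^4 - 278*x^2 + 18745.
Gal(K/Q) = V_4 (Klein four-group, Z/2Z × Z/2Z)

f factors as (x^2 - 163)(x^2 - 115), so the splitting field is K = Q(sqrt(163), sqrt(115)). The elements 163, 115, 18745 are all non-squares in Q, so sqrt(163) and sqrt(115) generate independent quadratic extensions. Thus [K:Q] = 4 and Gal(K/Q) is generated by the two order-2 automorphisms sqrt(163) ↦ -sqrt(163) and sqrt(115) ↦ -sqrt(115), giving V_4.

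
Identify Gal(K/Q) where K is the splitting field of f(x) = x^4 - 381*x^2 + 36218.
Gal(K/Q) = V_4 (Klein four-group, Z/2Z × Z/2Z)

f factors as (x^2 - 182)(x^2 - 199), so the splitting field is K = Q(sqrt(182), sqrt(199)). The elements 182, 199, 36218 are all non-squares in Q, so sqrt(182) and sqrt(199) generate independent quadratic extensions. Thus [K:Q] = 4 and Gal(K/Q) is generated by the two order-2 automorphisms sqrt(182) ↦ -sqrt(182) and sqrt(199) ↦ -sqrt(199), giving V_4.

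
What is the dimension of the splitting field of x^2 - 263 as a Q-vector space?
[K:Q] = 2

The polynomial x^2 - 263 is irreducible over Q since 263 is not a perfect square. Its splitting field is Q(sqrt(263)), which has degree 2 over Q.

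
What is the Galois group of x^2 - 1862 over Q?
Gal(K/Q) = Z/2Z (cyclic of order 2)

x^2 - 1862 is irreducible over Q since 1862 is not a rational square. The splitting field Q(sqrt(1862)) has degree 2 over Q, and its unique nontrivial automorphism is sqrt(1862) ↦ -sqrt(1862). Hence Gal(Q(sqrt(1862))/Q) = Z/2Z.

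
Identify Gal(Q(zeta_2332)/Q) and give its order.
|Gal(Q(zeta_2332)/Q)| = phi(2332) = 1040; group ≅ (Z/2332Z)^* ≅ Z/2Z × Z/10Z × Z/52Z

The n-th cyclotomic polynomial Φ_2332(x) is the minimal polynomial of zeta_2332 over Q and has degree phi(2332) = 1040. So Q(zeta_2332) is a degree-1040 Galois extension with Galois group (Z/2332Z)^*. By CRT, (Z/2332Z)^* ≅ (Z/4Z)^* × (Z/11Z)^* × (Z/53Z)^*. Each prime-power unit group is (Z/4Z)^* ≅ Z/2Z; (Z/11Z)^* ≅ Z/10Z; (Z/53Z)^* ≅ Z/52Z. Hence Gal(Q(zeta_2332)/Q) ≅ Z/2Z × Z/10Z × Z/52Z.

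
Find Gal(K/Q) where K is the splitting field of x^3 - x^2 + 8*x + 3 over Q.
Gal(K/Q) = S_3 (symmetric group of order 6)

Compute the discriminant of x^3 + (-1)*x^2 + (8)*x + (3): Δ = -2647. Since Δ is not a rational square, the Galois group is not contained in A_3; it must be the full S_3 (irreducibility of the cubic rules out anything smaller).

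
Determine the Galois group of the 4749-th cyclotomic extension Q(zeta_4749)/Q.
|Gal(Q(zeta_4749)/Q)| = phi(4749) = 3164; group ≅ (Z/4749Z)^* ≅ Z/2Z × Z/1582Z

The n-th cyclotomic polynomial Φ_4749(x) is the minimal polynomial of zeta_4749 over Q and has degree phi(4749) = 3164. So Q(zeta_4749) is a degree-3164 Galois extension with Galois group (Z/4749Z)^*. By CRT, (Z/4749Z)^* ≅ (Z/3Z)^* × (Z/1583Z)^*. Each prime-power unit group is (Z/3Z)^* ≅ Z/2Z; (Z/1583Z)^* ≅ Z/1582Z. Hence Gal(Q(zeta_4749)/Q) ≅ Z/2Z × Z/1582Z.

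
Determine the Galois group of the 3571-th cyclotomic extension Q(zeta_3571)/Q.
|Gal(Q(zeta_3571)/Q)| = phi(3571) = 3570; group ≅ (Z/3571Z)^* ≅ Z/3570Z

The n-th cyclotomic polynomial Φ_3571(x) is the minimal polynomial of zeta_3571 over Q and has degree phi(3571) = 3570. So Q(zeta_3571) is a degree-3570 Galois extension with Galois group (Z/3571Z)^*. (Z/3571Z)^* is cyclic since 3571 is an odd prime power (or 4). Hence Gal(Q(zeta_3571)/Q) ≅ Z/3570Z.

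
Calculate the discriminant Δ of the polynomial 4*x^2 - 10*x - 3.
Δ = 148

For a quadratic a x^2 + b x + c the discriminant is Δ = b^2 - 4ac = (-10)^2 - 4*(4)*(-3) = 100 - (-48) = 148.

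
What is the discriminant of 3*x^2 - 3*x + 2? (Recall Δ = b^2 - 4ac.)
Δ = -15

For a quadratic a x^2 + b x + c the discriminant is Δ = b^2 - 4ac = (-3)^2 - 4*(3)*(2) = 9 - (24) = -15.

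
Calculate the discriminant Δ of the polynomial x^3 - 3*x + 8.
Δ = -1620

For a depressed cubic x^3 + p x + q the discriminant is Δ = -4 p^3 - 27 q^2 = -4*(-3)^3 - 27*(8)^2 = 108 - 1728 = -1620.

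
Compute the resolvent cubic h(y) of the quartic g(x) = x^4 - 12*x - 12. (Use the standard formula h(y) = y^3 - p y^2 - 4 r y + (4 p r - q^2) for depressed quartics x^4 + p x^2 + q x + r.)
h(y) = y^3 + 48*y - 144

Identify coefficients: p = 0, q = -12, r = -12.
Plug into h(y) = y^3 - p y^2 - 4 r y + (4 p r - q^2):
  h(y) = y^3 - (0) y^2 - 4*(-12) y + (4*(0)*(-12) - (-12)^2)
       = y^3 + (0) y^2 + (48) y + (-144).
Simplifying: h(y) = y^3 + 48*y - 144.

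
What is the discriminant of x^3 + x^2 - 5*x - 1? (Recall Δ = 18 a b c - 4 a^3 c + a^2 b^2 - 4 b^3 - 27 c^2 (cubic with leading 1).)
Δ = 592

For x^3 + a x^2 + b x + c the discriminant is Δ = 18 a b c - 4 a^3 c + a^2 b^2 - 4 b^3 - 27 c^2.
Plug a = 1, b = -5, c = -1:
  18*(1)*(-5)*(-1) - 4*(1)^3*(-1) + (1)^2*(-5)^2 - 4*(-5)^3 - 27*(-1)^2
  = 90 + (4) + 25 + (500) + (-27)
  = 592.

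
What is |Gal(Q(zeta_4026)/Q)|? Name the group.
|Gal(Q(zeta_4026)/Q)| = phi(4026) = 1200; group ≅ (Z/4026Z)^* ≅ Z/2Z × Z/10Z × Z/60Z

The n-th cyclotomic polynomial Φ_4026(x) is the minimal polynomial of zeta_4026 over Q and has degree phi(4026) = 1200. So Q(zeta_4026) is a degree-1200 Galois extension with Galois group (Z/4026Z)^*. By CRT, (Z/4026Z)^* ≅ (Z/2Z)^* × (Z/3Z)^* × (Z/11Z)^* × (Z/61Z)^*. Each prime-power unit group is (Z/2Z)^* ≅ trivial group (order 1); (Z/3Z)^* ≅ Z/2Z; (Z/11Z)^* ≅ Z/10Z; (Z/61Z)^* ≅ Z/60Z. Hence Gal(Q(zeta_4026)/Q) ≅ Z/2Z × Z/10Z × Z/60Z.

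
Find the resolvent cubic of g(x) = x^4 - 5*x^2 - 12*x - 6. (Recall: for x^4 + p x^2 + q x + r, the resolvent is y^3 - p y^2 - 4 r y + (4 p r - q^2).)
h(y) = y^3 + 5*y^2 + 24*y - 24

Identify coefficients: p = -5, q = -12, r = -6.
Plug into h(y) = y^3 - p y^2 - 4 r y + (4 p r - q^2):
  h(y) = y^3 - (-5) y^2 - 4*(-6) y + (4*(-5)*(-6) - (-12)^2)
       = y^3 + (5) y^2 + (24) y + (-24).
Simplifying: h(y) = y^3 + 5*y^2 + 24*y - 24.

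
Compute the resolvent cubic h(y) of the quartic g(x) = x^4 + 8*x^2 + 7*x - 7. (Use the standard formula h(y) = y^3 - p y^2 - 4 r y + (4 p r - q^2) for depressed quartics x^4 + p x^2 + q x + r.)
h(y) = y^3 - 8*y^2 + 28*y - 273

Identify coefficients: p = 8, q = 7, r = -7.
Plug into h(y) = y^3 - p y^2 - 4 r y + (4 p r - q^2):
  h(y) = y^3 - (8) y^2 - 4*(-7) y + (4*(8)*(-7) - (7)^2)
       = y^3 + (-8) y^2 + (28) y + (-273).
Simplifying: h(y) = y^3 - 8*y^2 + 28*y - 273.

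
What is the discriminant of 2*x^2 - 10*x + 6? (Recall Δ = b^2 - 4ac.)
Δ = 52

For a quadratic a x^2 + b x + c the discriminant is Δ = b^2 - 4ac = (-10)^2 - 4*(2)*(6) = 100 - (48) = 52.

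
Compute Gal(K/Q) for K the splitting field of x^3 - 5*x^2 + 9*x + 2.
Gal(K/Q) = S_3 (symmetric group of order 6)

Compute the discriminant of x^3 + (-5)*x^2 + (9)*x + (2): Δ = -1619. Since Δ is not a rational square, the Galois group is not contained in A_3; it must be the full S_3 (irreducibility of the cubic rules out anything smaller).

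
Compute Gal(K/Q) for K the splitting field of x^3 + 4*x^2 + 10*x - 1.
Gal(K/Q) = S_3 (symmetric group of order 6)

Compute the discriminant of x^3 + (4)*x^2 + (10)*x + (-1): Δ = -2891. Since Δ is not a rational square, the Galois group is not contained in A_3; it must be the full S_3 (irreducibility of the cubic rules out anything smaller).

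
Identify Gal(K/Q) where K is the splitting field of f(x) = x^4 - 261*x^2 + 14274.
Gal(K/Q) = V_4 (Klein four-group, Z/2Z × Z/2Z)

f factors as (x^2 - 78)(x^2 - 183), so the splitting field is K = Q(sqrt(78), sqrt(183)). The elements 78, 183, 14274 are all non-squares in Q, so sqrt(78) and sqrt(183) generate independent quadratic extensions. Thus [K:Q] = 4 and Gal(K/Q) is generated by the two order-2 automorphisms sqrt(78) ↦ -sqrt(78) and sqrt(183) ↦ -sqrt(183), giving V_4.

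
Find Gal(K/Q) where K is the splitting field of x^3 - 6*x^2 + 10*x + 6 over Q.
Gal(K/Q) = S_3 (symmetric group of order 6)

Compute the discriminant of x^3 + (-6)*x^2 + (10)*x + (6): Δ = -2668. Since Δ is not a rational square, the Galois group is not contained in A_3; it must be the full S_3 (irreducibility of the cubic rules out anything smaller).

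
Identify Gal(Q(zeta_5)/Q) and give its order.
|Gal(Q(zeta_5)/Q)| = phi(5) = 4; group ≅ (Z/5Z)^* ≅ Z/4Z

The n-th cyclotomic polynomial Φ_5(x) is the minimal polynomial of zeta_5 over Q and has degree phi(5) = 4. So Q(zeta_5) is a degree-4 Galois extension with Galois group (Z/5Z)^*. (Z/5Z)^* is cyclic since 5 is an odd prime power (or 4). Hence Gal(Q(zeta_5)/Q) ≅ Z/4Z.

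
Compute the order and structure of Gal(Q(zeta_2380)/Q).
|Gal(Q(zeta_2380)/Q)| = phi(2380) = 768; group ≅ (Z/2380Z)^* ≅ Z/2Z × Z/4Z × Z/6Z × Z/16Z

The n-th cyclotomic polynomial Φ_2380(x) is the minimal polynomial of zeta_2380 over Q and has degree phi(2380) = 768. So Q(zeta_2380) is a degree-768 Galois extension with Galois group (Z/2380Z)^*. By CRT, (Z/2380Z)^* ≅ (Z/4Z)^* × (Z/5Z)^* × (Z/7Z)^* × (Z/17Z)^*. Each prime-power unit group is (Z/4Z)^* ≅ Z/2Z; (Z/5Z)^* ≅ Z/4Z; (Z/7Z)^* ≅ Z/6Z; (Z/17Z)^* ≅ Z/16Z. Hence Gal(Q(zeta_2380)/Q) ≅ Z/2Z × Z/4Z × Z/6Z × Z/16Z.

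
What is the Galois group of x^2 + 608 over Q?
Gal(K/Q) = Z/2Z (cyclic of order 2)

x^2 + 608 is irreducible over Q since -608 is not a rational square. The splitting field Q(sqrt(-608)) has degree 2 over Q, and its unique nontrivial automorphism is sqrt(-608) ↦ -sqrt(-608). Hence Gal(Q(sqrt(-608))/Q) = Z/2Z.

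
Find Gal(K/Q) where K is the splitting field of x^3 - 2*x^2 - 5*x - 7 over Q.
Gal(K/Q) = S_3 (symmetric group of order 6)

Compute the discriminant of x^3 + (-2)*x^2 + (-5)*x + (-7): Δ = -2207. Since Δ is not a rational square, the Galois group is not contained in A_3; it must be the full S_3 (irreducibility of the cubic rules out anything smaller).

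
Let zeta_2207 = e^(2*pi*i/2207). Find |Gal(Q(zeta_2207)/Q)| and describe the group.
|Gal(Q(zeta_2207)/Q)| = phi(2207) = 2206; group ≅ (Z/2207Z)^* ≅ Z/2206Z

The n-th cyclotomic polynomial Φ_2207(x) is the minimal polynomial of zeta_2207 over Q and has degree phi(2207) = 2206. So Q(zeta_2207) is a degree-2206 Galois extension with Galois group (Z/2207Z)^*. (Z/2207Z)^* is cyclic since 2207 is an odd prime power (or 4). Hence Gal(Q(zeta_2207)/Q) ≅ Z/2206Z.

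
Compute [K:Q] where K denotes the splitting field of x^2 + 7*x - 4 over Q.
[K:Q] = 2

The discriminant of x^2 + (7)*x + (-4) is b^2 - 4c = 49 - (-16) = 65. Since 65 is not a perfect square in Q, the polynomial is irreducible over Q. Its two roots generate a degree-2 extension, so [K:Q] = 2.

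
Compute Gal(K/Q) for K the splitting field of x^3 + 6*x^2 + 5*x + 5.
Gal(K/Q) = S_3 (symmetric group of order 6)

Compute the discriminant of x^3 + (6)*x^2 + (5)*x + (5): Δ = -1895. Since Δ is not a rational square, the Galois group is not contained in A_3; it must be the full S_3 (irreducibility of the cubic rules out anything smaller).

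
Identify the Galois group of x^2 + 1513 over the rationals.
Gal(K/Q) = Z/2Z (cyclic of order 2)

x^2 + 1513 is irreducible over Q since -1513 is not a rational square. The splitting field Q(sqrt(-1513)) has degree 2 over Q, and its unique nontrivial automorphism is sqrt(-1513) ↦ -sqrt(-1513). Hence Gal(Q(sqrt(-1513))/Q) = Z/2Z.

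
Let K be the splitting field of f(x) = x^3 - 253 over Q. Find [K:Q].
[K:Q] = 6

x^3 - 253 has one real root r = 253^(1/3) and two complex roots r*zeta_3, r*zeta_3^2 where zeta_3 = e^(2*pi*i/3). The splitting field is Q(r, zeta_3). [Q(r):Q] = 3 and [Q(zeta_3):Q] = 2 with gcd = 1, so [Q(r, zeta_3):Q] = 3 * 2 = 6.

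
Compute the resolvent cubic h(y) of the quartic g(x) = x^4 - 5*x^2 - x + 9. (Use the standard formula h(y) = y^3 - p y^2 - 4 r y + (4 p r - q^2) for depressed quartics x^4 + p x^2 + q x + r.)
h(y) = y^3 + 5*y^2 - 36*y - 181

Identify coefficients: p = -5, q = -1, r = 9.
Plug into h(y) = y^3 - p y^2 - 4 r y + (4 p r - q^2):
  h(y) = y^3 - (-5) y^2 - 4*(9) y + (4*(-5)*(9) - (-1)^2)
       = y^3 + (5) y^2 + (-36) y + (-181).
Simplifying: h(y) = y^3 + 5*y^2 - 36*y - 181.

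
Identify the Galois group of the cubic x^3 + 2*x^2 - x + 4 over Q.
Gal(K/Q) = S_3 (symmetric group of order 6)

Compute the discriminant of x^3 + (2)*x^2 + (-1)*x + (4): Δ = -696. Since Δ is not a rational square, the Galois group is not contained in A_3; it must be the full S_3 (irreducibility of the cubic rules out anything smaller).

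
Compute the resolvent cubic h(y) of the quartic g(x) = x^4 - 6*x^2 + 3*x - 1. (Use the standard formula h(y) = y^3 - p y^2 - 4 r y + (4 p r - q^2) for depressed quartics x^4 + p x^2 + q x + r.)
h(y) = y^3 + 6*y^2 + 4*y + 15

Identify coefficients: p = -6, q = 3, r = -1.
Plug into h(y) = y^3 - p y^2 - 4 r y + (4 p r - q^2):
  h(y) = y^3 - (-6) y^2 - 4*(-1) y + (4*(-6)*(-1) - (3)^2)
       = y^3 + (6) y^2 + (4) y + (15).
Simplifying: h(y) = y^3 + 6*y^2 + 4*y + 15.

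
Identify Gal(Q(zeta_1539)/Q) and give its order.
|Gal(Q(zeta_1539)/Q)| = phi(1539) = 972; group ≅ (Z/1539Z)^* ≅ Z/18Z × Z/54Z

The n-th cyclotomic polynomial Φ_1539(x) is the minimal polynomial of zeta_1539 over Q and has degree phi(1539) = 972. So Q(zeta_1539) is a degree-972 Galois extension with Galois group (Z/1539Z)^*. By CRT, (Z/1539Z)^* ≅ (Z/81Z)^* × (Z/19Z)^*. Each prime-power unit group is (Z/81Z)^* ≅ Z/54Z; (Z/19Z)^* ≅ Z/18Z. Hence Gal(Q(zeta_1539)/Q) ≅ Z/18Z × Z/54Z.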